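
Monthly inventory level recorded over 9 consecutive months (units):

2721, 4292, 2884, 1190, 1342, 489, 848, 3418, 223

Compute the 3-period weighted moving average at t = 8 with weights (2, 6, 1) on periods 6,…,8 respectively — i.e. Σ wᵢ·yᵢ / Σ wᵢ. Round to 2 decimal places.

1053.78

Weighted sum: 2·489 + 6·848 + 1·3418 = 978 + 5088 + 3418 = 9484
Weight total: 2 + 6 + 1 = 9
WMA = 9484 / 9 = 1053.78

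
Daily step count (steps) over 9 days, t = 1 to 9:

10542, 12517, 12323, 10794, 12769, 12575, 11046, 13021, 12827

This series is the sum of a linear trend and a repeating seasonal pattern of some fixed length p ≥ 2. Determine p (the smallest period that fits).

3

First differences y_{t+1} − y_t: 1975, -194, -1529, 1975, -194, -1529, 1975, -194, …
The difference pattern repeats every 3 terms and not for any smaller step, so p = 3.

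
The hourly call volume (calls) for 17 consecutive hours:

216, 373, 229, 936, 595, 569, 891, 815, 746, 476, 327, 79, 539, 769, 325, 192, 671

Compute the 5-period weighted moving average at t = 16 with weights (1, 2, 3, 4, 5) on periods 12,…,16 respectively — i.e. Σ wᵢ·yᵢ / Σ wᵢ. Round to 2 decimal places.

381.60

Weighted sum: 1·79 + 2·539 + 3·769 + 4·325 + 5·192 = 79 + 1078 + 2307 + 1300 + 960 = 5724
Weight total: 1 + 2 + 3 + 4 + 5 = 15
WMA = 5724 / 15 = 381.60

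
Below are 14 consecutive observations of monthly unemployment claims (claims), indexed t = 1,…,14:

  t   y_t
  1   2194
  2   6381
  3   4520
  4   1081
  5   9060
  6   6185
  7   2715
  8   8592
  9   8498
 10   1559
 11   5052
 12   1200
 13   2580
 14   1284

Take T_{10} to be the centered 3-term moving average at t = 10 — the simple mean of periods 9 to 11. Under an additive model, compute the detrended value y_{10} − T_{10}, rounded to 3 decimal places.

Trend T_10 = (8498 + 1559 + 5052) / 3 = 15109/3 = 5036.33333
Detrended value: 1559 − 5036.33333 = -3477.333

-3477.333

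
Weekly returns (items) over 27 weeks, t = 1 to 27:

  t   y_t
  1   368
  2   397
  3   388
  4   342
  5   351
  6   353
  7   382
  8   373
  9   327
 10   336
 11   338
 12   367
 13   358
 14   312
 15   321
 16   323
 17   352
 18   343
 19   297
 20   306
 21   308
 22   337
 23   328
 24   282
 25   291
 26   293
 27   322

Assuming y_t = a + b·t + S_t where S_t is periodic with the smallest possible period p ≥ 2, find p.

5

First differences y_{t+1} − y_t: 29, -9, -46, 9, 2, 29, -9, -46, 9, 2, 29, -9, …
The difference pattern repeats every 5 terms and not for any smaller step, so p = 5.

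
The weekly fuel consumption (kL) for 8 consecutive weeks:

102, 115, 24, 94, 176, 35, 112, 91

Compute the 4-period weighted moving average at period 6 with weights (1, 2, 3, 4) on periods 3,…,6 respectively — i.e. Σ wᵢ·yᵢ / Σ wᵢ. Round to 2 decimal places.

Weighted sum: 1·24 + 2·94 + 3·176 + 4·35 = 24 + 188 + 528 + 140 = 880
Weight total: 1 + 2 + 3 + 4 = 10
WMA = 880 / 10 = 88.00

88.00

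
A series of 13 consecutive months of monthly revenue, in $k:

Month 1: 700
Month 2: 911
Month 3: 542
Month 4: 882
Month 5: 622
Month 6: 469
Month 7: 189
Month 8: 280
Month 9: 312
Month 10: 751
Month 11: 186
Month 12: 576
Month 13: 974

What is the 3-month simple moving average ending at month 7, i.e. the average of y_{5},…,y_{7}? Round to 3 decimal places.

426.667

Sum of periods 5–7: 622 + 469 + 189 = 1280
Divide by 3: 1280 / 3 = 426.667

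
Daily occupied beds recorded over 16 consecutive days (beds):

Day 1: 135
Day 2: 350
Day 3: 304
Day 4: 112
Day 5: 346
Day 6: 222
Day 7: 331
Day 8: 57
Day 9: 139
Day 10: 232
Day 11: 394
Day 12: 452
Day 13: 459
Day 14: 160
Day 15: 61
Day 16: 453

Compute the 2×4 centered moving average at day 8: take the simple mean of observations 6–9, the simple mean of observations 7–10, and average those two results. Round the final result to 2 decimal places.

188.50

Sum over 6–9: 222 + 331 + 57 + 139 = 749
Sum over 7–10: 331 + 57 + 139 + 232 = 759
CMA at t=8 = (749 + 759) / (2·4) = 1508 / 8 = 188.50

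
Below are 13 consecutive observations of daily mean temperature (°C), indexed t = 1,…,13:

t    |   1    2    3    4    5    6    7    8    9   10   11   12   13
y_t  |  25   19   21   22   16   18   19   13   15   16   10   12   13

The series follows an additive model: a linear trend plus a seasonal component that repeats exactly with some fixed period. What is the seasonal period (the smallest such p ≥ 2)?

3

First differences y_{t+1} − y_t: -6, 2, 1, -6, 2, 1, -6, 2, …
The difference pattern repeats every 3 terms and not for any smaller step, so p = 3.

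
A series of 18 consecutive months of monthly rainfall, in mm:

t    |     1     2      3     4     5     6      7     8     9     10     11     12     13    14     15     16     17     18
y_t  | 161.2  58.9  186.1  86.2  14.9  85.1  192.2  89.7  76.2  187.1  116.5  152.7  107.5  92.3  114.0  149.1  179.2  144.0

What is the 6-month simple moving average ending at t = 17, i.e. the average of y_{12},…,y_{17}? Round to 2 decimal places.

132.47

Sum of periods 12–17: 152.7 + 107.5 + 92.3 + 114.0 + 149.1 + 179.2 = 794.8
Divide by 6: 794.8 / 6 = 132.47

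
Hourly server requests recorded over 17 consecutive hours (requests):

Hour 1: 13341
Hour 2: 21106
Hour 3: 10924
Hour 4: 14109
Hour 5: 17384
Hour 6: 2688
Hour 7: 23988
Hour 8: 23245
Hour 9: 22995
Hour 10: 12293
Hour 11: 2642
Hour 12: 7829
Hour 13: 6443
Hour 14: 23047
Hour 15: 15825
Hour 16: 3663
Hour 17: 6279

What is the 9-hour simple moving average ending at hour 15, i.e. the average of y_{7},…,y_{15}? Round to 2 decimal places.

Sum of periods 7–15: 23988 + 23245 + 22995 + 12293 + 2642 + 7829 + 6443 + 23047 + 15825 = 138307
Divide by 9: 138307 / 9 = 15367.44

15367.44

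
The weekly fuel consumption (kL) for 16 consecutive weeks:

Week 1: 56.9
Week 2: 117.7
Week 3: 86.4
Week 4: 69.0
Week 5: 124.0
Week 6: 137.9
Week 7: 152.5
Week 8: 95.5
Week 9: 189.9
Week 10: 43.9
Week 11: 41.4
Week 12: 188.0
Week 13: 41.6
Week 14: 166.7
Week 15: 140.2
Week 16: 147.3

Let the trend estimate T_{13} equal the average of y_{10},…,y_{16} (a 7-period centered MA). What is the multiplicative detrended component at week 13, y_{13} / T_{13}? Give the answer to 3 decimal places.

Trend T_13 = (43.9 + 41.4 + 188.0 + 41.6 + 166.7 + 140.2 + 147.3) / 7 = 769.1/7 = 109.87143
Ratio to trend: 41.6 / 109.87143 = 0.379

0.379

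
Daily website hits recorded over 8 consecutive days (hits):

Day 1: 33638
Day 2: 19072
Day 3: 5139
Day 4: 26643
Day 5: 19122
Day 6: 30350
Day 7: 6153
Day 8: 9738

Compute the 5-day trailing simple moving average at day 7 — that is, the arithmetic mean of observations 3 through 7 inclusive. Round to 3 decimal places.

17481.400

Sum of periods 3–7: 5139 + 26643 + 19122 + 30350 + 6153 = 87407
Divide by 5: 87407 / 5 = 17481.400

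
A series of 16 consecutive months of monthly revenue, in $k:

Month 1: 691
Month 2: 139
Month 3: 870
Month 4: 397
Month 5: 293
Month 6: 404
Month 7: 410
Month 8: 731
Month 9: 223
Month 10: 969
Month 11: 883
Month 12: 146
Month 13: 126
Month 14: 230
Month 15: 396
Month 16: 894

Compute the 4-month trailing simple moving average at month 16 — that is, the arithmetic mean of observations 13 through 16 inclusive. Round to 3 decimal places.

411.500

Sum of periods 13–16: 126 + 230 + 396 + 894 = 1646
Divide by 4: 1646 / 4 = 411.500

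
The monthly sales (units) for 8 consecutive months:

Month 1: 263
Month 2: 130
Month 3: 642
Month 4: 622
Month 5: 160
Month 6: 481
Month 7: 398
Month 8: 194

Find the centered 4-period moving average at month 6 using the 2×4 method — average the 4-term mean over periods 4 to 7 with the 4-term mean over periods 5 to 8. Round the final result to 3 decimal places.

361.750

Sum over 4–7: 622 + 160 + 481 + 398 = 1661
Sum over 5–8: 160 + 481 + 398 + 194 = 1233
CMA at t=6 = (1661 + 1233) / (2·4) = 2894 / 8 = 361.750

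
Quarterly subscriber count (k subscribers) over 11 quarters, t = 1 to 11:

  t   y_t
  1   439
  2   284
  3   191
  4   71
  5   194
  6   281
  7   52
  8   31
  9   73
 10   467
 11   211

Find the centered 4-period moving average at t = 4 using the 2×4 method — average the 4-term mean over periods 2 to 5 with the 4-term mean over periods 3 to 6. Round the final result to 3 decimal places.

Sum over 2–5: 284 + 191 + 71 + 194 = 740
Sum over 3–6: 191 + 71 + 194 + 281 = 737
CMA at t=4 = (740 + 737) / (2·4) = 1477 / 8 = 184.625

184.625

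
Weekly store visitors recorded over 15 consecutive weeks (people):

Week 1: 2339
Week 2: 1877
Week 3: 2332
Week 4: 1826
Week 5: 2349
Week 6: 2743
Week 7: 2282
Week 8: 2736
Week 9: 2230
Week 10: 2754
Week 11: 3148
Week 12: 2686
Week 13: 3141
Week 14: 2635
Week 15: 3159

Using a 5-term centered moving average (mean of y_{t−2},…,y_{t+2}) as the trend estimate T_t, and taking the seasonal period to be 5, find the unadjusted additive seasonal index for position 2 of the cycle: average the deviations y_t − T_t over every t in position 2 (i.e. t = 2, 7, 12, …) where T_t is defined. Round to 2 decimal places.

-186.40

Season position 2 occurs at t = 7, 12 (where T_t is defined).
t=7: T_7 = 2468.0000; y_7 − T_7 = 2282 − 2468.0000 = -186.0000
t=12: T_12 = 2872.8000; y_12 − T_12 = 2686 − 2872.8000 = -186.8000
Mean deviation: (-186.0000 + -186.8000) / 2 = -186.40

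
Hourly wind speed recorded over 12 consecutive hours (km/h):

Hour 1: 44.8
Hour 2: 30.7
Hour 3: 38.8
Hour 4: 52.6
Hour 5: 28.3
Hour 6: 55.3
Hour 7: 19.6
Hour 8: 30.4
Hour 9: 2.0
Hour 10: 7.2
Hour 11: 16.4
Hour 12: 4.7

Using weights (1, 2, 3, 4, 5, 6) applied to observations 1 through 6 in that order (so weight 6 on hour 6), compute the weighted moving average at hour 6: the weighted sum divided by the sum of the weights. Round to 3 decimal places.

43.157

Weighted sum: 1·44.8 + 2·30.7 + 3·38.8 + 4·52.6 + 5·28.3 + 6·55.3 = 44.8 + 61.4 + 116.4 + 210.4 + 141.5 + 331.8 = 906.3
Weight total: 1 + 2 + 3 + 4 + 5 + 6 = 21
WMA = 906.3 / 21 = 43.157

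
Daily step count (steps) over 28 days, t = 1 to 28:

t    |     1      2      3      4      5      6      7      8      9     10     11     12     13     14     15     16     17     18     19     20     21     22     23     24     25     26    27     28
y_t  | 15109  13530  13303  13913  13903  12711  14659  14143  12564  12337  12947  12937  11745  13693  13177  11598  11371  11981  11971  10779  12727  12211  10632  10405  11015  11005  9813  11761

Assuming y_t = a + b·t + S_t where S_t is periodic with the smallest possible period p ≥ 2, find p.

7

First differences y_{t+1} − y_t: -1579, -227, 610, -10, -1192, 1948, -516, -1579, -227, 610, -10, -1192, 1948, -516, -1579, -227, …
The difference pattern repeats every 7 terms and not for any smaller step, so p = 7.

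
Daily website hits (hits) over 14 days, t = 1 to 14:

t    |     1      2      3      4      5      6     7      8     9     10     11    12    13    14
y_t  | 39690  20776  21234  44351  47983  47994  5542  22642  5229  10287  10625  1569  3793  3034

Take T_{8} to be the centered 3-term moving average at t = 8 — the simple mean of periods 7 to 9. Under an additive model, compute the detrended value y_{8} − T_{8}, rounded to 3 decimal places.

Trend T_8 = (5542 + 22642 + 5229) / 3 = 33413/3 = 11137.66667
Detrended value: 22642 − 11137.66667 = 11504.333

11504.333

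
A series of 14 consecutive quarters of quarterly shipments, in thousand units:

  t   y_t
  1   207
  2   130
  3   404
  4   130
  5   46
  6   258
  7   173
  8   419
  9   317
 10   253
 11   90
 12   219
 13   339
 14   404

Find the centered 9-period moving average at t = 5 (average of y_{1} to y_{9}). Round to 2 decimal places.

Sum of periods 1–9: 207 + 130 + 404 + 130 + 46 + 258 + 173 + 419 + 317 = 2084
Divide by 9: 2084 / 9 = 231.56

231.56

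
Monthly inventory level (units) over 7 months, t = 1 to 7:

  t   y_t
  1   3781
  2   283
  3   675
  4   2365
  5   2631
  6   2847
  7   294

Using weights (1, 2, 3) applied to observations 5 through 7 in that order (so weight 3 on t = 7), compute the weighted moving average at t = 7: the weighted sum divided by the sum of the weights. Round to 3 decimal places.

1534.500

Weighted sum: 1·2631 + 2·2847 + 3·294 = 2631 + 5694 + 882 = 9207
Weight total: 1 + 2 + 3 = 6
WMA = 9207 / 6 = 1534.500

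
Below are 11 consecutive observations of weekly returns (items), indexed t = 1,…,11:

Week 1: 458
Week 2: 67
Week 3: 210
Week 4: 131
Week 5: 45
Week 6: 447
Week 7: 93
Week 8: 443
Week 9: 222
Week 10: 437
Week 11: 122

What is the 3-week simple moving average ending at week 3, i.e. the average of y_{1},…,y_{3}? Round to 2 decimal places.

245.00

Sum of periods 1–3: 458 + 67 + 210 = 735
Divide by 3: 735 / 3 = 245.00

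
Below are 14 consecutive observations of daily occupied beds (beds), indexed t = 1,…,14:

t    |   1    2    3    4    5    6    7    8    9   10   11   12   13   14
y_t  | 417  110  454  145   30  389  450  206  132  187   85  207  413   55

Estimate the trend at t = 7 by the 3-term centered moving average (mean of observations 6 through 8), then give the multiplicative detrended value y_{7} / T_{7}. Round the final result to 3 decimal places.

Trend T_7 = (389 + 450 + 206) / 3 = 1045/3 = 348.33333
Ratio to trend: 450 / 348.33333 = 1.292

1.292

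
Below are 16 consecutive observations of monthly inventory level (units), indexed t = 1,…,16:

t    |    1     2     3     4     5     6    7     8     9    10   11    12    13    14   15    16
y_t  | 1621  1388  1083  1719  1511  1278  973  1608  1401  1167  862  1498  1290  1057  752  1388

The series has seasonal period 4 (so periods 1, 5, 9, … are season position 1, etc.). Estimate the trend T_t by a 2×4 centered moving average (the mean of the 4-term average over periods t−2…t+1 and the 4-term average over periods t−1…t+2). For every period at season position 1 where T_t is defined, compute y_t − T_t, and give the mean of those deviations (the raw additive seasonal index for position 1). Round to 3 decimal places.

127.208

Season position 1 occurs at t = 5, 9, 13 (where T_t is defined).
t=5: T_5 = 1384.00000; y_5 − T_5 = 1511 − 1384.00000 = 127.00000
t=9: T_9 = 1273.37500; y_9 − T_9 = 1401 − 1273.37500 = 127.62500
t=13: T_13 = 1163.00000; y_13 − T_13 = 1290 − 1163.00000 = 127.00000
Mean deviation: (127.00000 + 127.62500 + 127.00000) / 3 = 127.208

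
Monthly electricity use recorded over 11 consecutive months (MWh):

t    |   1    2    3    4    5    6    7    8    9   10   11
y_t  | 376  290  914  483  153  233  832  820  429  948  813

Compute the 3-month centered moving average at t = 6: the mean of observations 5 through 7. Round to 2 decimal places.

Sum of periods 5–7: 153 + 233 + 832 = 1218
Divide by 3: 1218 / 3 = 406.00

406.00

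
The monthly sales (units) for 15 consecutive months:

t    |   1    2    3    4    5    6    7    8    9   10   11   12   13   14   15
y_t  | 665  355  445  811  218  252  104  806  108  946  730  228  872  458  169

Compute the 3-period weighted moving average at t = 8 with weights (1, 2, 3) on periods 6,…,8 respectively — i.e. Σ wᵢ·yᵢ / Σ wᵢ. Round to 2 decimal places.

479.67

Weighted sum: 1·252 + 2·104 + 3·806 = 252 + 208 + 2418 = 2878
Weight total: 1 + 2 + 3 = 6
WMA = 2878 / 6 = 479.67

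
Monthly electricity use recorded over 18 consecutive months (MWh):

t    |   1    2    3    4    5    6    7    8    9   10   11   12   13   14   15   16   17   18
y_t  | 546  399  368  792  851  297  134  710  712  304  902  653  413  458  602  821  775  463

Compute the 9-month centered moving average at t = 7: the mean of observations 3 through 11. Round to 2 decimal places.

563.33

Sum of periods 3–11: 368 + 792 + 851 + 297 + 134 + 710 + 712 + 304 + 902 = 5070
Divide by 9: 5070 / 9 = 563.33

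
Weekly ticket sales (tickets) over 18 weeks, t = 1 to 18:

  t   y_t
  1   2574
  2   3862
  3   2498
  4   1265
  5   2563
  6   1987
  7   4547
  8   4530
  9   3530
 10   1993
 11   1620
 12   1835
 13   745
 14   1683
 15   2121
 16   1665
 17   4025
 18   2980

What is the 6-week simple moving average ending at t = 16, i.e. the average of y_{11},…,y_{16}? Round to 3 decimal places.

1611.500

Sum of periods 11–16: 1620 + 1835 + 745 + 1683 + 2121 + 1665 = 9669
Divide by 6: 9669 / 6 = 1611.500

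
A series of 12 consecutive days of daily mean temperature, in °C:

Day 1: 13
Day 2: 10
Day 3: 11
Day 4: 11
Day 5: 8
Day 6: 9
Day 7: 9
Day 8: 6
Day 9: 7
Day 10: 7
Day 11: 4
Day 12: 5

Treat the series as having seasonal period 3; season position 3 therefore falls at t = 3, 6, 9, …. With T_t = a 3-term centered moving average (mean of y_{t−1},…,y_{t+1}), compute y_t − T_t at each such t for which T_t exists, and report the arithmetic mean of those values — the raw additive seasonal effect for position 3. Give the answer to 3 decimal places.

Season position 3 occurs at t = 3, 6, 9 (where T_t is defined).
t=3: T_3 = 10.66667; y_3 − T_3 = 11 − 10.66667 = 0.33333
t=6: T_6 = 8.66667; y_6 − T_6 = 9 − 8.66667 = 0.33333
t=9: T_9 = 6.66667; y_9 − T_9 = 7 − 6.66667 = 0.33333
Mean deviation: (0.33333 + 0.33333 + 0.33333) / 3 = 0.333

0.333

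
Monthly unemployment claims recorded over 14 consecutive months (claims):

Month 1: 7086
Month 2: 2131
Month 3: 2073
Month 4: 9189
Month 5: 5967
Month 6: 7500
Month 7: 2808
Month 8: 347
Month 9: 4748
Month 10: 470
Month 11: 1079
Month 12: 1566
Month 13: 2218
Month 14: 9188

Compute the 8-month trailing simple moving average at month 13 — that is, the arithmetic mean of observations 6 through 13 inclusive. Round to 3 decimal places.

2592.000

Sum of periods 6–13: 7500 + 2808 + 347 + 4748 + 470 + 1079 + 1566 + 2218 = 20736
Divide by 8: 20736 / 8 = 2592.000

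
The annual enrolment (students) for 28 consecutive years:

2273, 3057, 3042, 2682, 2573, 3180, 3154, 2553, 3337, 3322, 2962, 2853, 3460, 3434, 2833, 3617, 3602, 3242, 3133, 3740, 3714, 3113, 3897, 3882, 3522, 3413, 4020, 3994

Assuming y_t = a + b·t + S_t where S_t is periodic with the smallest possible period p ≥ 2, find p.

First differences y_{t+1} − y_t: 784, -15, -360, -109, 607, -26, -601, 784, -15, -360, -109, 607, -26, -601, 784, -15, …
The difference pattern repeats every 7 terms and not for any smaller step, so p = 7.

7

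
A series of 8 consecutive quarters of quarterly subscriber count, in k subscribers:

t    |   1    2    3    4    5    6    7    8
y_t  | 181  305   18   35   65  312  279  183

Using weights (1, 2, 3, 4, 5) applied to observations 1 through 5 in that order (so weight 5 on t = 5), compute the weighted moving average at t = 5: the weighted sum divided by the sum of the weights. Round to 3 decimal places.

87.333

Weighted sum: 1·181 + 2·305 + 3·18 + 4·35 + 5·65 = 181 + 610 + 54 + 140 + 325 = 1310
Weight total: 1 + 2 + 3 + 4 + 5 = 15
WMA = 1310 / 15 = 87.333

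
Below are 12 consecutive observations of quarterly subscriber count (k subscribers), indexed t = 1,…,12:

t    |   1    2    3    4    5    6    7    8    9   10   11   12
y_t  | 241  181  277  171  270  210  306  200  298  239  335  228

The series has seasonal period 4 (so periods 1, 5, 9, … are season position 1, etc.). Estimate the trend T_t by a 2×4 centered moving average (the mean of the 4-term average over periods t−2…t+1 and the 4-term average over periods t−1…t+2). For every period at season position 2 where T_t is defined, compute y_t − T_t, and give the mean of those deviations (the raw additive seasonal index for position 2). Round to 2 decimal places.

Season position 2 occurs at t = 6, 10 (where T_t is defined).
t=6: T_6 = 242.8750; y_6 − T_6 = 210 − 242.8750 = -32.8750
t=10: T_10 = 271.5000; y_10 − T_10 = 239 − 271.5000 = -32.5000
Mean deviation: (-32.8750 + -32.5000) / 2 = -32.69

-32.69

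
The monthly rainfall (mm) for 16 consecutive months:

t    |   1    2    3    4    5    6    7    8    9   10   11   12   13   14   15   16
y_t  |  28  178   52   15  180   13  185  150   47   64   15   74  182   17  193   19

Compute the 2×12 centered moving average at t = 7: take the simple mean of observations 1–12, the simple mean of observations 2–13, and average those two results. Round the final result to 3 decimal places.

Sum over 1–12: 28 + 178 + 52 + 15 + 180 + 13 + 185 + 150 + 47 + 64 + 15 + 74 = 1001
Sum over 2–13: 178 + 52 + 15 + 180 + 13 + 185 + 150 + 47 + 64 + 15 + 74 + 182 = 1155
CMA at t=7 = (1001 + 1155) / (2·12) = 2156 / 24 = 89.833

89.833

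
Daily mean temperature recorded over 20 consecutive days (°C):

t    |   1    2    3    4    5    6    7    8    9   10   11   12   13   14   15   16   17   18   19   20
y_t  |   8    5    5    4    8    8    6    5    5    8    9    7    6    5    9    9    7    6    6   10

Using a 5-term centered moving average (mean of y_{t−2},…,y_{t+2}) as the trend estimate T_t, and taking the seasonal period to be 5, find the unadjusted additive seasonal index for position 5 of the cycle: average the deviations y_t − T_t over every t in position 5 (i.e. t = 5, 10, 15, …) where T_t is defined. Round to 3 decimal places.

Season position 5 occurs at t = 5, 10, 15 (where T_t is defined).
t=5: T_5 = 6.20000; y_5 − T_5 = 8 − 6.20000 = 1.80000
t=10: T_10 = 6.80000; y_10 − T_10 = 8 − 6.80000 = 1.20000
t=15: T_15 = 7.20000; y_15 − T_15 = 9 − 7.20000 = 1.80000
Mean deviation: (1.80000 + 1.20000 + 1.80000) / 3 = 1.600

1.600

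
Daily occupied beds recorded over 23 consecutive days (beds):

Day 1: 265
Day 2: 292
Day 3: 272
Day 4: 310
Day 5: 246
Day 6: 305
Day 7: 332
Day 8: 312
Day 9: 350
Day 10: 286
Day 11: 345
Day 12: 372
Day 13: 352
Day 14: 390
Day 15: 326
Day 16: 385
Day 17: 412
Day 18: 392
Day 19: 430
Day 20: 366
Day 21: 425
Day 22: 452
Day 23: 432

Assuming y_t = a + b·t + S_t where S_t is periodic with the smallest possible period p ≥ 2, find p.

First differences y_{t+1} − y_t: 27, -20, 38, -64, 59, 27, -20, 38, -64, 59, 27, -20, …
The difference pattern repeats every 5 terms and not for any smaller step, so p = 5.

5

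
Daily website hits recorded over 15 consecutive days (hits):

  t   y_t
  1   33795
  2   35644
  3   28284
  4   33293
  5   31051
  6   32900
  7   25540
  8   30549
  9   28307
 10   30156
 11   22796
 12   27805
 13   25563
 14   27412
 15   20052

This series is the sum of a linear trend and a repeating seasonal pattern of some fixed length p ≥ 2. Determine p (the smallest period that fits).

First differences y_{t+1} − y_t: 1849, -7360, 5009, -2242, 1849, -7360, 5009, -2242, 1849, -7360, …
The difference pattern repeats every 4 terms and not for any smaller step, so p = 4.

4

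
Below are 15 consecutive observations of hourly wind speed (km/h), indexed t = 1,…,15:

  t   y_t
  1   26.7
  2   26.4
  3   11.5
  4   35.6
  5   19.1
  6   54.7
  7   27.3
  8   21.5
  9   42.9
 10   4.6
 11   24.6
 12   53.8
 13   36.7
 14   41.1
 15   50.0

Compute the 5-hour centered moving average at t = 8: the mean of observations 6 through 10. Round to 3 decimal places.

30.200

Sum of periods 6–10: 54.7 + 27.3 + 21.5 + 42.9 + 4.6 = 151.0
Divide by 5: 151.0 / 5 = 30.200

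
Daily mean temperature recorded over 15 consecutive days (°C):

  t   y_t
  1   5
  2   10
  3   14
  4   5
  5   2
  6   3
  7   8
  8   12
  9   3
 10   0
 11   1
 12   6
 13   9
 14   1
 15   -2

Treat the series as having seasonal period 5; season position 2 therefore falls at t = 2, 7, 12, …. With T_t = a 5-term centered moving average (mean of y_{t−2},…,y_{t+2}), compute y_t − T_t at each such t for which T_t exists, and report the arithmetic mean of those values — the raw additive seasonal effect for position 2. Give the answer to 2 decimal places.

Season position 2 occurs at t = 7, 12 (where T_t is defined).
t=7: T_7 = 5.6000; y_7 − T_7 = 8 − 5.6000 = 2.4000
t=12: T_12 = 3.4000; y_12 − T_12 = 6 − 3.4000 = 2.6000
Mean deviation: (2.4000 + 2.6000) / 2 = 2.50

2.50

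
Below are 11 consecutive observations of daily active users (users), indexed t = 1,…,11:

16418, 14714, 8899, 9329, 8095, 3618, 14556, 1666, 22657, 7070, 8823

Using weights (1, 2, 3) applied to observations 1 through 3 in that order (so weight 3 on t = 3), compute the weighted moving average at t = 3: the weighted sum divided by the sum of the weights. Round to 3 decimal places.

12090.500

Weighted sum: 1·16418 + 2·14714 + 3·8899 = 16418 + 29428 + 26697 = 72543
Weight total: 1 + 2 + 3 = 6
WMA = 72543 / 6 = 12090.500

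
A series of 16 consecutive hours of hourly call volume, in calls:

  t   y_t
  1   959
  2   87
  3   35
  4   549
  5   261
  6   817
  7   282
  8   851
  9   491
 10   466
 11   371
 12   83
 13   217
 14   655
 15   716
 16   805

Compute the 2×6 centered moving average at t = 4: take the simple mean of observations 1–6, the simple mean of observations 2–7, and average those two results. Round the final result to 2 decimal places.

394.92

Sum over 1–6: 959 + 87 + 35 + 549 + 261 + 817 = 2708
Sum over 2–7: 87 + 35 + 549 + 261 + 817 + 282 = 2031
CMA at t=4 = (2708 + 2031) / (2·6) = 4739 / 12 = 394.92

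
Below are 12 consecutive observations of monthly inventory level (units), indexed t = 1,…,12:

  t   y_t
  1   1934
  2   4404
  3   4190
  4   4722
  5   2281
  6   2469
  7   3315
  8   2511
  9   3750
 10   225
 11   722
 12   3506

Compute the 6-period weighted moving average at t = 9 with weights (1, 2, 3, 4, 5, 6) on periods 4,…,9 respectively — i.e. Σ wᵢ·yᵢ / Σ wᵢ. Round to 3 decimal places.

Weighted sum: 1·4722 + 2·2281 + 3·2469 + 4·3315 + 5·2511 + 6·3750 = 4722 + 4562 + 7407 + 13260 + 12555 + 22500 = 65006
Weight total: 1 + 2 + 3 + 4 + 5 + 6 = 21
WMA = 65006 / 21 = 3095.524

3095.524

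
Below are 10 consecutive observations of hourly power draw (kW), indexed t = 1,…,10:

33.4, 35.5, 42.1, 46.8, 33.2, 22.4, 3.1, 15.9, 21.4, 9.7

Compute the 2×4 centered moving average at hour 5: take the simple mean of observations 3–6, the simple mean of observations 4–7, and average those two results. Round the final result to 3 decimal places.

31.250

Sum over 3–6: 42.1 + 46.8 + 33.2 + 22.4 = 144.5
Sum over 4–7: 46.8 + 33.2 + 22.4 + 3.1 = 105.5
CMA at t=5 = (144.5 + 105.5) / (2·4) = 250.0 / 8 = 31.250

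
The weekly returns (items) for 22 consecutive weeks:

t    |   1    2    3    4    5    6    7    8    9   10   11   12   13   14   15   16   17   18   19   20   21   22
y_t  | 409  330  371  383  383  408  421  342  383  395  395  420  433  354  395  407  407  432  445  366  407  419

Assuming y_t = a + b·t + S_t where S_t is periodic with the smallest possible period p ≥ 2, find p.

6

First differences y_{t+1} − y_t: -79, 41, 12, 0, 25, 13, -79, 41, 12, 0, 25, 13, -79, 41, …
The difference pattern repeats every 6 terms and not for any smaller step, so p = 6.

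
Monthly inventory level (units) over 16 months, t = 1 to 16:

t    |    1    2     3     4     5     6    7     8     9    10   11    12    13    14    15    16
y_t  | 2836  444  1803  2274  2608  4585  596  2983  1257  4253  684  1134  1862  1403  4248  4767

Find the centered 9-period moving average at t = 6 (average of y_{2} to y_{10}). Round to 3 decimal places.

2311.444

Sum of periods 2–10: 444 + 1803 + 2274 + 2608 + 4585 + 596 + 2983 + 1257 + 4253 = 20803
Divide by 9: 20803 / 9 = 2311.444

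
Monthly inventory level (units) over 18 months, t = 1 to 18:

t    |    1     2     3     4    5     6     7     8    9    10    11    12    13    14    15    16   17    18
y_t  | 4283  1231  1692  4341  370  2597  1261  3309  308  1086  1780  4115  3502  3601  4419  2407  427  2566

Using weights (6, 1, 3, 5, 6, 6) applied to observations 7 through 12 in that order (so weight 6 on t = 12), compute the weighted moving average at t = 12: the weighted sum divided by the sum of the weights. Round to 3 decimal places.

1948.111

Weighted sum: 6·1261 + 1·3309 + 3·308 + 5·1086 + 6·1780 + 6·4115 = 7566 + 3309 + 924 + 5430 + 10680 + 24690 = 52599
Weight total: 6 + 1 + 3 + 5 + 6 + 6 = 27
WMA = 52599 / 27 = 1948.111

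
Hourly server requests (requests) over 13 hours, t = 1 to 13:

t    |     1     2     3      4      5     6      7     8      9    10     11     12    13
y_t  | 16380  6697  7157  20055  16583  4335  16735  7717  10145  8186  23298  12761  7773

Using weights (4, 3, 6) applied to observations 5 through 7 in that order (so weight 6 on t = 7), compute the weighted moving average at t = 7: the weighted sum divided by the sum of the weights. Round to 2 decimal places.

13826.69

Weighted sum: 4·16583 + 3·4335 + 6·16735 = 66332 + 13005 + 100410 = 179747
Weight total: 4 + 3 + 6 = 13
WMA = 179747 / 13 = 13826.69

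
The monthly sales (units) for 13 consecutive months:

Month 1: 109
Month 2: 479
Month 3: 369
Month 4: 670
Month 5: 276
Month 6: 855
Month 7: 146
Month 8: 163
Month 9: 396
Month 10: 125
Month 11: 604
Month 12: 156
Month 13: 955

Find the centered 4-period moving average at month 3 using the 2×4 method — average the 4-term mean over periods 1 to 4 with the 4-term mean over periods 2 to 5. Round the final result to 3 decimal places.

Sum over 1–4: 109 + 479 + 369 + 670 = 1627
Sum over 2–5: 479 + 369 + 670 + 276 = 1794
CMA at t=3 = (1627 + 1794) / (2·4) = 3421 / 8 = 427.625

427.625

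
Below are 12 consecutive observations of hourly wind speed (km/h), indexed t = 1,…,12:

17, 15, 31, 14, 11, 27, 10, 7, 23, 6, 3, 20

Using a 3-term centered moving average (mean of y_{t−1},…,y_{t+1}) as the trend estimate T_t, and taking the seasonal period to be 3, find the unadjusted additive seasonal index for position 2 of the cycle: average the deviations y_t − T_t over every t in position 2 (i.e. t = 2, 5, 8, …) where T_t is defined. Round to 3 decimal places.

-6.333

Season position 2 occurs at t = 2, 5, 8, 11 (where T_t is defined).
t=2: T_2 = 21.00000; y_2 − T_2 = 15 − 21.00000 = -6.00000
t=5: T_5 = 17.33333; y_5 − T_5 = 11 − 17.33333 = -6.33333
t=8: T_8 = 13.33333; y_8 − T_8 = 7 − 13.33333 = -6.33333
t=11: T_11 = 9.66667; y_11 − T_11 = 3 − 9.66667 = -6.66667
Mean deviation: (-6.00000 + -6.33333 + -6.33333 + -6.66667) / 4 = -6.333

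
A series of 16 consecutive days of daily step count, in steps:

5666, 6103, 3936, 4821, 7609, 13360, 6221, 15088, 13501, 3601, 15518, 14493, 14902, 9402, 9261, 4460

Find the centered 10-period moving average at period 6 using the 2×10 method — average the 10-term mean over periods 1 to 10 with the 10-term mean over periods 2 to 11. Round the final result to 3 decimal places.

Sum over 1–10: 5666 + 6103 + 3936 + 4821 + 7609 + 13360 + 6221 + 15088 + 13501 + 3601 = 79906
Sum over 2–11: 6103 + 3936 + 4821 + 7609 + 13360 + 6221 + 15088 + 13501 + 3601 + 15518 = 89758
CMA at t=6 = (79906 + 89758) / (2·10) = 169664 / 20 = 8483.200

8483.200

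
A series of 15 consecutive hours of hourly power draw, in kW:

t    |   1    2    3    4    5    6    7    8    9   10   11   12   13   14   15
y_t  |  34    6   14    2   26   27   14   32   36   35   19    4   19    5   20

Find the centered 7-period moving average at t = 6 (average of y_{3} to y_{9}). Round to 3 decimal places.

21.571

Sum of periods 3–9: 14 + 2 + 26 + 27 + 14 + 32 + 36 = 151
Divide by 7: 151 / 7 = 21.571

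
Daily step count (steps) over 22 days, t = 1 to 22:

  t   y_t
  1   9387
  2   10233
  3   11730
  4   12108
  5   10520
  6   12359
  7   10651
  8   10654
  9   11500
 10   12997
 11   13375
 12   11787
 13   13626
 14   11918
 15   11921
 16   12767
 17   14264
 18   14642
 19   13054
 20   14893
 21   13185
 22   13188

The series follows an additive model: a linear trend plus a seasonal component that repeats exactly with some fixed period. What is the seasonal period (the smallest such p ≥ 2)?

7

First differences y_{t+1} − y_t: 846, 1497, 378, -1588, 1839, -1708, 3, 846, 1497, 378, -1588, 1839, -1708, 3, 846, 1497, …
The difference pattern repeats every 7 terms and not for any smaller step, so p = 7.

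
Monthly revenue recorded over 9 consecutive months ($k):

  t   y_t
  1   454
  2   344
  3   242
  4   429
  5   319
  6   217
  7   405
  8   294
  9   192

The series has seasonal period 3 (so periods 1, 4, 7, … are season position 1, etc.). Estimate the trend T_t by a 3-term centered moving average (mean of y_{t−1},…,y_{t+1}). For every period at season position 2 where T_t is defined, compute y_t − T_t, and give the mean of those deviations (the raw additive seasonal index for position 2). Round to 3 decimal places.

-2.778

Season position 2 occurs at t = 2, 5, 8 (where T_t is defined).
t=2: T_2 = 346.66667; y_2 − T_2 = 344 − 346.66667 = -2.66667
t=5: T_5 = 321.66667; y_5 − T_5 = 319 − 321.66667 = -2.66667
t=8: T_8 = 297.00000; y_8 − T_8 = 294 − 297.00000 = -3.00000
Mean deviation: (-2.66667 + -2.66667 + -3.00000) / 3 = -2.778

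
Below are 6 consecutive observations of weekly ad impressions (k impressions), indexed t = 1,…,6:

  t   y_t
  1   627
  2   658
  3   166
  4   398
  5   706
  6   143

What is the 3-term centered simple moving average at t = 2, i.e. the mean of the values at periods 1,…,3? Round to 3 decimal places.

483.667

Sum of periods 1–3: 627 + 658 + 166 = 1451
Divide by 3: 1451 / 3 = 483.667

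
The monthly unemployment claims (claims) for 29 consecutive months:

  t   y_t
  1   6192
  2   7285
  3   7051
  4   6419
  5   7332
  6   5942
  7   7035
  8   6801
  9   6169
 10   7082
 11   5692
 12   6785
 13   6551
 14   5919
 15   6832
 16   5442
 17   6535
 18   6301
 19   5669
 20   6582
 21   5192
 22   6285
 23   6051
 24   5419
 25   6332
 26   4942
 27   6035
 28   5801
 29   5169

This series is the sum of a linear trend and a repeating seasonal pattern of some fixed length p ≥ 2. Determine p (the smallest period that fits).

5

First differences y_{t+1} − y_t: 1093, -234, -632, 913, -1390, 1093, -234, -632, 913, -1390, 1093, -234, …
The difference pattern repeats every 5 terms and not for any smaller step, so p = 5.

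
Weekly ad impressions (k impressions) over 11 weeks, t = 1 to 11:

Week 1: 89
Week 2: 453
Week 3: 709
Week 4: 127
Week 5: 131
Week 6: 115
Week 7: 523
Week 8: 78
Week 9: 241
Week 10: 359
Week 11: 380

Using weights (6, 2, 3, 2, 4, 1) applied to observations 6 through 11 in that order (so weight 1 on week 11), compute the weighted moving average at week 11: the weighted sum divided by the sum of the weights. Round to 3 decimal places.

Weighted sum: 6·115 + 2·523 + 3·78 + 2·241 + 4·359 + 1·380 = 690 + 1046 + 234 + 482 + 1436 + 380 = 4268
Weight total: 6 + 2 + 3 + 2 + 4 + 1 = 18
WMA = 4268 / 18 = 237.111

237.111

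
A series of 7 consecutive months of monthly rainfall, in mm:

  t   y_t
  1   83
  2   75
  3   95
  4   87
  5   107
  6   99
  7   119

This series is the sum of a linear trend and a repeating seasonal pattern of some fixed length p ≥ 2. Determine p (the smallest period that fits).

2

First differences y_{t+1} − y_t: -8, 20, -8, 20, -8, 20, …
The difference pattern repeats every 2 terms and not for any smaller step, so p = 2.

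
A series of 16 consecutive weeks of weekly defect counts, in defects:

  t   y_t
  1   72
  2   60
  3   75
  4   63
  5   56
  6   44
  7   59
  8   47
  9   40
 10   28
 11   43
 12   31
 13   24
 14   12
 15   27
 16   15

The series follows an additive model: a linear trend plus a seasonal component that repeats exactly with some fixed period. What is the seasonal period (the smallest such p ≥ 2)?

4

First differences y_{t+1} − y_t: -12, 15, -12, -7, -12, 15, -12, -7, -12, 15, …
The difference pattern repeats every 4 terms and not for any smaller step, so p = 4.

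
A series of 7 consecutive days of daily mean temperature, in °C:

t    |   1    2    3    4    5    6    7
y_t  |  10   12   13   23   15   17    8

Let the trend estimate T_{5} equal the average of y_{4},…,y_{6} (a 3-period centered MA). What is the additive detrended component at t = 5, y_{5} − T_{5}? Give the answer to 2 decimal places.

-3.33

Trend T_5 = (23 + 15 + 17) / 3 = 55/3 = 18.3333
Detrended value: 15 − 18.3333 = -3.33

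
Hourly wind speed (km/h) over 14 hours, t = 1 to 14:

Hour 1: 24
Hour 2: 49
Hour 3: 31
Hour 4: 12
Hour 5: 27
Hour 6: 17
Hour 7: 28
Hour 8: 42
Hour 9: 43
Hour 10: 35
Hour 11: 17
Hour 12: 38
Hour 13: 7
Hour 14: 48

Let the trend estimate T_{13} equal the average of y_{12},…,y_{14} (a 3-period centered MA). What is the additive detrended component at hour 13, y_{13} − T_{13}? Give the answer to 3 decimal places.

Trend T_13 = (38 + 7 + 48) / 3 = 93/3 = 31.00000
Detrended value: 7 − 31.00000 = -24.000

-24.000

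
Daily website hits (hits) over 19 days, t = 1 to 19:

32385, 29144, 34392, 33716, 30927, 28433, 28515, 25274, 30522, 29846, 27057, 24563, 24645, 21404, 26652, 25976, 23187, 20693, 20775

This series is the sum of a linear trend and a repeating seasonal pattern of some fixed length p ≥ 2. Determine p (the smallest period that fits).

6

First differences y_{t+1} − y_t: -3241, 5248, -676, -2789, -2494, 82, -3241, 5248, -676, -2789, -2494, 82, -3241, 5248, …
The difference pattern repeats every 6 terms and not for any smaller step, so p = 6.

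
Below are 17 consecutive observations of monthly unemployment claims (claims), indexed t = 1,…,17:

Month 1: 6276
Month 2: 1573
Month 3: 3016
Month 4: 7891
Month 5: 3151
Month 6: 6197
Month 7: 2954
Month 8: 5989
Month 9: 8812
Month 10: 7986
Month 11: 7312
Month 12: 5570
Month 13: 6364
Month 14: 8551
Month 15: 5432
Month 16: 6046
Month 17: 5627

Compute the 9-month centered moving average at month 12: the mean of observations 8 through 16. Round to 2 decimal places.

6895.78

Sum of periods 8–16: 5989 + 8812 + 7986 + 7312 + 5570 + 6364 + 8551 + 5432 + 6046 = 62062
Divide by 9: 62062 / 9 = 6895.78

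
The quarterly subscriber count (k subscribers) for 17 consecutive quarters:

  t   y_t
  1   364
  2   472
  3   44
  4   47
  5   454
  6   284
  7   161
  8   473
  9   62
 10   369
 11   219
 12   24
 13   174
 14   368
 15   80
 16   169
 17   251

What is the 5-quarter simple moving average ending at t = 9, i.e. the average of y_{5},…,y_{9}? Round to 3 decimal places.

286.800

Sum of periods 5–9: 454 + 284 + 161 + 473 + 62 = 1434
Divide by 5: 1434 / 5 = 286.800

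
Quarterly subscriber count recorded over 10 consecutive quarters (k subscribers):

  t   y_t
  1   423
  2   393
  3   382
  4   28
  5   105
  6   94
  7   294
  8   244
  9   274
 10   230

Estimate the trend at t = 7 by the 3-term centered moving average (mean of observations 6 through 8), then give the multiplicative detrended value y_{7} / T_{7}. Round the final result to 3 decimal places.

Trend T_7 = (94 + 294 + 244) / 3 = 632/3 = 210.66667
Ratio to trend: 294 / 210.66667 = 1.396

1.396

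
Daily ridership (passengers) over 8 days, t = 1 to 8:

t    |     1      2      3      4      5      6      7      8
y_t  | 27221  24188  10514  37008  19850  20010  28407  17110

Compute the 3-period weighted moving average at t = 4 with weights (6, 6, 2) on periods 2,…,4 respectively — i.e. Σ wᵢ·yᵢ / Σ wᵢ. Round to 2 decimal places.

20159.14

Weighted sum: 6·24188 + 6·10514 + 2·37008 = 145128 + 63084 + 74016 = 282228
Weight total: 6 + 6 + 2 = 14
WMA = 282228 / 14 = 20159.14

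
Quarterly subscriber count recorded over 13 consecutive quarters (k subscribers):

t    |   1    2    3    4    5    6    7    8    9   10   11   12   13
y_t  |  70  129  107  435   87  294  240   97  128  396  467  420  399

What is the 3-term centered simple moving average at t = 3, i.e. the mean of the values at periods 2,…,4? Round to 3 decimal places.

223.667

Sum of periods 2–4: 129 + 107 + 435 = 671
Divide by 3: 671 / 3 = 223.667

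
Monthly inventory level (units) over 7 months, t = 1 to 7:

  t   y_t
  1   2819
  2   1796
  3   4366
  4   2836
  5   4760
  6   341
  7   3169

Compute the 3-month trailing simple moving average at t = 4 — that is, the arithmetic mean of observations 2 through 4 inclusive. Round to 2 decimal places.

2999.33

Sum of periods 2–4: 1796 + 4366 + 2836 = 8998
Divide by 3: 8998 / 3 = 2999.33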